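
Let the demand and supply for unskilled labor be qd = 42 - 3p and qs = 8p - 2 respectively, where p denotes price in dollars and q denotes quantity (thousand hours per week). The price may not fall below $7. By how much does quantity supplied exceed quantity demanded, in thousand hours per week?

33

In a free market, 42 - 3p = 8p - 2 gives the equilibrium p* = 4, q* = 30.
The floor of 7 is above the equilibrium price 4, so it binds.
At p = 7: qd = 42 - 3·7 = 21 and qs = 8·7 - 2 = 54.
Surplus = qs - qd = 54 - 21 = 33.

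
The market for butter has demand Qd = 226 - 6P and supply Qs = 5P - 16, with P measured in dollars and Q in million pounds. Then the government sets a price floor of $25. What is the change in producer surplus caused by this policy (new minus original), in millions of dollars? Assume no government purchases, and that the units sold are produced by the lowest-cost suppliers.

In a free market, 226 - 6P = 5P - 16 gives the equilibrium P* = 22, Q* = 94.
Because the floor (25) lies above the market-clearing price, it is binding.
At P = 25: Qd = 226 - 6·25 = 76 and Qs = 5·25 - 16 = 109.
Producer surplus without the control is ½ · (22 - 3.2) · 94 = 883.6.
With the floor, 76 units are sold at 25. The supply price at Q = 76 is 18.4, so PS = ½ · [(25 - 3.2) + (25 - 18.4)] · 76 = 1079.2.
Change in producer surplus = 1079.2 - 883.6 = 195.6.

195.6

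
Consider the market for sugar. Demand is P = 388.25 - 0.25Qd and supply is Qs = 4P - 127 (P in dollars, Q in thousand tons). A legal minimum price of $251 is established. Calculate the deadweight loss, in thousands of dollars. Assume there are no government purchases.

Rearranging demand gives Qd = 1553 - 4P. Without the control the market clears where 1553 - 4P = 4P - 127, i.e. P* = 210 and Q* = 713.
Because the floor (251) lies above the market-clearing price, it is binding.
At P = 251: Qd = 1553 - 4·251 = 549 and Qs = 4·251 - 127 = 877.
Quantity traded falls to 549. At Q = 549 the demand price is (1553 - 549)/4 = 251 and the supply price is (127 + 549)/4 = 169.
Deadweight loss = ½ · (251 - 169) · (713 - 549) = ½ · 82 · 164 = 6724.

6724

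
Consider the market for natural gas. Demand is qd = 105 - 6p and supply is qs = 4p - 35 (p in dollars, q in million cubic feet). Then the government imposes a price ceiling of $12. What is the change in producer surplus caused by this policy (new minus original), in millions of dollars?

-34

Without the control the market clears where 105 - 6p = 4p - 35, i.e. p* = 14 and q* = 21.
Because the ceiling (12) lies below the market-clearing price, it is binding.
At p = 12: qd = 105 - 6·12 = 33 and qs = 4·12 - 35 = 13.
Producer surplus without the control is ½ · (14 - 8.75) · 21 = 55.125.
With the ceiling, producers sell 13 units at 12, so PS = ½ · (12 - 8.75) · 13 = 21.125.
Change in producer surplus = 21.125 - 55.125 = -34.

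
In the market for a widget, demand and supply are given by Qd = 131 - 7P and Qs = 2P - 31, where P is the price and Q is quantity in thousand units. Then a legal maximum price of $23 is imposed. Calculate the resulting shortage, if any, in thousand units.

Without the control the market clears where 131 - 7P = 2P - 31, i.e. P* = 18 and Q* = 5.
The ceiling of 23 is above the equilibrium price 18, so it is not binding; the market clears at P* = 18, Q* = 5.
Since the control does not bind, there is no shortage.

0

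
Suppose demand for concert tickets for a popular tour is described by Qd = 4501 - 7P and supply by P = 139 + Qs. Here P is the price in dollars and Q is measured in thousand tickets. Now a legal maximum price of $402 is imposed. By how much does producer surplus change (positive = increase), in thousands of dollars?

Rearranging supply gives Qs = P - 139. In a free market, 4501 - 7P = P - 139 gives the equilibrium P* = 580, Q* = 441.
Since 402 < 580, the ceiling is binding.
At P = 402: Qd = 4501 - 7·402 = 1687 and Qs = 402 - 139 = 263.
Producer surplus without the control is ½ · (580 - 139) · 441 = 97240.5.
With the ceiling, producers sell 263 units at 402, so PS = ½ · (402 - 139) · 263 = 34584.5.
Change in producer surplus = 34584.5 - 97240.5 = -62656.

-62656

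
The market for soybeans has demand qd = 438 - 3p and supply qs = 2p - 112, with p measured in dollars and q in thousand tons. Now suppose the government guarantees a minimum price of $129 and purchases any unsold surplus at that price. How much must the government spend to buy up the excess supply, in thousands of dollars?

12255

Without the control the market clears where 438 - 3p = 2p - 112, i.e. p* = 110 and q* = 108.
Since 129 > 110, the floor is binding.
At p = 129: qd = 438 - 3·129 = 51 and qs = 2·129 - 112 = 146.
Surplus = qs - qd = 95.
Government expenditure = surplus × support price = 95 × 129 = 12255.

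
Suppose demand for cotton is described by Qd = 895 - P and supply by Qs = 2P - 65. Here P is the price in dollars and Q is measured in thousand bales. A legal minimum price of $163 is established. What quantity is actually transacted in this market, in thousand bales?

575

In a free market, 895 - P = 2P - 65 gives the equilibrium P* = 320, Q* = 575.
The floor of 163 is below the equilibrium price 320, so it is not binding; the market clears at P* = 320, Q* = 575.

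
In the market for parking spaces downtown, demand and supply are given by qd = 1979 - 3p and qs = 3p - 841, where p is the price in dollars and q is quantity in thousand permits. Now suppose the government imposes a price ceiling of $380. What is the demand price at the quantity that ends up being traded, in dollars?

560

In a free market, 1979 - 3p = 3p - 841 gives the equilibrium p* = 470, q* = 569.
Because the ceiling (380) lies below the market-clearing price, it is binding.
At p = 380: qd = 1979 - 3·380 = 839 and qs = 3·380 - 841 = 299.
Only 299 units reach the market. On the demand curve, the marginal buyer's willingness to pay at q = 299 is (1979 - 299)/3 = 560.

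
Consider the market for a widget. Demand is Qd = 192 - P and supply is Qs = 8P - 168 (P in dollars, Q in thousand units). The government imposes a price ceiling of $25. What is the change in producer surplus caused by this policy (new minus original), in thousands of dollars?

-1380

Setting quantity demanded equal to quantity supplied, 192 - P = 8P - 168, gives P* = 40 and Q* = 152.
The ceiling of 25 is below the equilibrium price 40, so it binds.
At P = 25: Qd = 192 - 25 = 167 and Qs = 8·25 - 168 = 32.
Producer surplus without the control is ½ · (40 - 21) · 152 = 1444.
With the ceiling, producers sell 32 units at 25, so PS = ½ · (25 - 21) · 32 = 64.
Change in producer surplus = 64 - 1444 = -1380.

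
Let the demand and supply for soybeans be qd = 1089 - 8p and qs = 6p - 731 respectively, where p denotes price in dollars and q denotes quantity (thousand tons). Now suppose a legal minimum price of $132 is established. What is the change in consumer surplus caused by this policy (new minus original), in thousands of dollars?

Equilibrium: 1089 - 8p = 6p - 731, so 1820 = 14p and p* = 130, q* = 49.
The floor of 132 is above the equilibrium price 130, so it binds.
At p = 132: qd = 1089 - 8·132 = 33 and qs = 6·132 - 731 = 61.
Consumer surplus without the control is ½ · (136.125 - 130) · 49 = 150.0625.
With the floor, consumers buy 33 units at 132, so CS = ½ · (136.125 - 132) · 33 = 68.0625.
Change in consumer surplus = 68.0625 - 150.0625 = -82.

-82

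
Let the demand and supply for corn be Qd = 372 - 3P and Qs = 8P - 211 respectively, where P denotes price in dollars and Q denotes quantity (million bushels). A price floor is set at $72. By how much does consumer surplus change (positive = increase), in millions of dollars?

-3505.5

Equilibrium: 372 - 3P = 8P - 211, so 583 = 11P and P* = 53, Q* = 213.
Because the floor (72) lies above the market-clearing price, it is binding.
At P = 72: Qd = 372 - 3·72 = 156 and Qs = 8·72 - 211 = 365.
Consumer surplus without the control is ½ · (124 - 53) · 213 = 7561.5.
With the floor, consumers buy 156 units at 72, so CS = ½ · (124 - 72) · 156 = 4056.
Change in consumer surplus = 4056 - 7561.5 = -3505.5.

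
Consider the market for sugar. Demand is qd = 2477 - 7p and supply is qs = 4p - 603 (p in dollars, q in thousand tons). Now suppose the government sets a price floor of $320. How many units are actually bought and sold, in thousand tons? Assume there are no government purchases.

In a free market, 2477 - 7p = 4p - 603 gives the equilibrium p* = 280, q* = 517.
The floor of 320 is above the equilibrium price 280, so it binds.
At p = 320: qd = 2477 - 7·320 = 237 and qs = 4·320 - 603 = 677.
The quantity actually transacted is the short side, demand: 237.

237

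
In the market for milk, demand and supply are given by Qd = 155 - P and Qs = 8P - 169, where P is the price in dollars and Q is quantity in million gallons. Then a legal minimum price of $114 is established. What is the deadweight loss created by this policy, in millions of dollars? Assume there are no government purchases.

3422.25

Equilibrium: 155 - P = 8P - 169, so 324 = 9P and P* = 36, Q* = 119.
The floor of 114 is above the equilibrium price 36, so it binds.
At P = 114: Qd = 155 - 114 = 41 and Qs = 8·114 - 169 = 743.
Quantity traded falls to 41. At Q = 41 the demand price is 155 - 41 = 114 and the supply price is (169 + 41)/8 = 26.25.
Deadweight loss = ½ · (114 - 26.25) · (119 - 41) = ½ · 87.75 · 78 = 3422.25.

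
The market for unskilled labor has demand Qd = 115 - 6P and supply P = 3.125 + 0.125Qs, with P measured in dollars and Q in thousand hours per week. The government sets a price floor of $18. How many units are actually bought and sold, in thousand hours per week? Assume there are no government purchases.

7

Rearranging supply gives Qs = 8P - 25. Setting quantity demanded equal to quantity supplied, 115 - 6P = 8P - 25, gives P* = 10 and Q* = 55.
The floor of 18 is above the equilibrium price 10, so it binds.
At P = 18: Qd = 115 - 6·18 = 7 and Qs = 8·18 - 25 = 119.
The quantity actually transacted is the short side, demand: 7.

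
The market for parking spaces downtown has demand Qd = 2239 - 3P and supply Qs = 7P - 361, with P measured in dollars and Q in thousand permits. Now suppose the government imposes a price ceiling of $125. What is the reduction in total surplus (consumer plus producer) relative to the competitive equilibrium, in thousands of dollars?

Equilibrium: 2239 - 3P = 7P - 361, so 2600 = 10P and P* = 260, Q* = 1459.
Since 125 < 260, the ceiling is binding.
At P = 125: Qd = 2239 - 3·125 = 1864 and Qs = 7·125 - 361 = 514.
Quantity traded falls to 514. At Q = 514 the demand price is (2239 - 514)/3 = 575 and the supply price is (361 + 514)/7 = 125.
Deadweight loss = ½ · (575 - 125) · (1459 - 514) = ½ · 450 · 945 = 212625.

212625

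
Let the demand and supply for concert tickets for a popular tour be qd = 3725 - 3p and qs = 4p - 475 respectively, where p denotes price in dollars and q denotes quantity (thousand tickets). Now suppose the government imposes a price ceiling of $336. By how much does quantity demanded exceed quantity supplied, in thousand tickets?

Setting quantity demanded equal to quantity supplied, 3725 - 3p = 4p - 475, gives p* = 600 and q* = 1925.
Since 336 < 600, the ceiling is binding.
At p = 336: qd = 3725 - 3·336 = 2717 and qs = 4·336 - 475 = 869.
Shortage = qd - qs = 2717 - 869 = 1848.

1848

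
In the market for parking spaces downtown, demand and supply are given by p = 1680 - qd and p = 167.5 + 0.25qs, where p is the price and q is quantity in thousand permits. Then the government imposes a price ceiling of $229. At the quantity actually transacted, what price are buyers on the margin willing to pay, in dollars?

1434

Rearranging demand gives qd = 1680 - p; rearranging supply gives qs = 4p - 670. In a free market, 1680 - p = 4p - 670 gives the equilibrium p* = 470, q* = 1210.
Because the ceiling (229) lies below the market-clearing price, it is binding.
At p = 229: qd = 1680 - 229 = 1451 and qs = 4·229 - 670 = 246.
Only 246 units reach the market. On the demand curve, the marginal buyer's willingness to pay at q = 246 is (1680 - 246) = 1434.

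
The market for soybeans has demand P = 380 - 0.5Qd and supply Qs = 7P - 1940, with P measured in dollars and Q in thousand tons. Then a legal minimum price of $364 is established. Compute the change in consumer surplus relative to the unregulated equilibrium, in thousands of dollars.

-6144

Rearranging demand gives Qd = 760 - 2P. Equilibrium: 760 - 2P = 7P - 1940, so 2700 = 9P and P* = 300, Q* = 160.
Because the floor (364) lies above the market-clearing price, it is binding.
At P = 364: Qd = 760 - 2·364 = 32 and Qs = 7·364 - 1940 = 608.
Consumer surplus without the control is ½ · (380 - 300) · 160 = 6400.
With the floor, consumers buy 32 units at 364, so CS = ½ · (380 - 364) · 32 = 256.
Change in consumer surplus = 256 - 6400 = -6144.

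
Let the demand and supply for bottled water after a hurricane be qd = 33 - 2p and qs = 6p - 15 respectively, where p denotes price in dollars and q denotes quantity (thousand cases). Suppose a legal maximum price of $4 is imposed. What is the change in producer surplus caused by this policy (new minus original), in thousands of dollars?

Without the control the market clears where 33 - 2p = 6p - 15, i.e. p* = 6 and q* = 21.
Because the ceiling (4) lies below the market-clearing price, it is binding.
At p = 4: qd = 33 - 2·4 = 25 and qs = 6·4 - 15 = 9.
Producer surplus without the control is ½ · (6 - 2.5) · 21 = 36.75.
With the ceiling, producers sell 9 units at 4, so PS = ½ · (4 - 2.5) · 9 = 6.75.
Change in producer surplus = 6.75 - 36.75 = -30.

-30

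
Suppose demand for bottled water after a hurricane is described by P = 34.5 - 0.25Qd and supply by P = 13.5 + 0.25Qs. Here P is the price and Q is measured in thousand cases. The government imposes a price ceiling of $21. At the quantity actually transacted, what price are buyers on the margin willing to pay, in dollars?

Rearranging demand gives Qd = 138 - 4P; rearranging supply gives Qs = 4P - 54. In a free market, 138 - 4P = 4P - 54 gives the equilibrium P* = 24, Q* = 42.
The ceiling of 21 is below the equilibrium price 24, so it binds.
At P = 21: Qd = 138 - 4·21 = 54 and Qs = 4·21 - 54 = 30.
Only 30 units reach the market. On the demand curve, the marginal buyer's willingness to pay at Q = 30 is (138 - 30)/4 = 27.

27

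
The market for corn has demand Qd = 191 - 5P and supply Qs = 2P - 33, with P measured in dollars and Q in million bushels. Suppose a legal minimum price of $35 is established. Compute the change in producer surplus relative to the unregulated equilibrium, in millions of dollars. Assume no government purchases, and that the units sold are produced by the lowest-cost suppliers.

-8.25

Equilibrium: 191 - 5P = 2P - 33, so 224 = 7P and P* = 32, Q* = 31.
Since 35 > 32, the floor is binding.
At P = 35: Qd = 191 - 5·35 = 16 and Qs = 2·35 - 33 = 37.
Producer surplus without the control is ½ · (32 - 16.5) · 31 = 240.25.
With the floor, 16 units are sold at 35. The supply price at Q = 16 is 24.5, so PS = ½ · [(35 - 16.5) + (35 - 24.5)] · 16 = 232.
Change in producer surplus = 232 - 240.25 = -8.25.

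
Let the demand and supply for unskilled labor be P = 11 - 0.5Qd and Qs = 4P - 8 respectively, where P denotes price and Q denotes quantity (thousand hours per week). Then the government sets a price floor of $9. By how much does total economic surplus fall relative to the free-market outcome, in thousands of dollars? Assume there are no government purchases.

Rearranging demand gives Qd = 22 - 2P. Without the control the market clears where 22 - 2P = 4P - 8, i.e. P* = 5 and Q* = 12.
Since 9 > 5, the floor is binding.
At P = 9: Qd = 22 - 2·9 = 4 and Qs = 4·9 - 8 = 28.
Quantity traded falls to 4. At Q = 4 the demand price is (22 - 4)/2 = 9 and the supply price is (8 + 4)/4 = 3.
Deadweight loss = ½ · (9 - 3) · (12 - 4) = ½ · 6 · 8 = 24.

24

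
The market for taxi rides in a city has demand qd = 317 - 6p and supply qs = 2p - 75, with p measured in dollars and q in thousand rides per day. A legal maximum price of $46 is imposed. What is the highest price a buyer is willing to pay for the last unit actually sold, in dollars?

Without the control the market clears where 317 - 6p = 2p - 75, i.e. p* = 49 and q* = 23.
Because the ceiling (46) lies below the market-clearing price, it is binding.
At p = 46: qd = 317 - 6·46 = 41 and qs = 2·46 - 75 = 17.
Only 17 units reach the market. On the demand curve, the marginal buyer's willingness to pay at q = 17 is (317 - 17)/6 = 50.

50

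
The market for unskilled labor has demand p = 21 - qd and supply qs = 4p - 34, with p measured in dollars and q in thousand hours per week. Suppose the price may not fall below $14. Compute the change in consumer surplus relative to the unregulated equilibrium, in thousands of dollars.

-25.5

Rearranging demand gives qd = 21 - p. Equilibrium: 21 - p = 4p - 34, so 55 = 5p and p* = 11, q* = 10.
Since 14 > 11, the floor is binding.
At p = 14: qd = 21 - 14 = 7 and qs = 4·14 - 34 = 22.
Consumer surplus without the control is ½ · (21 - 11) · 10 = 50.
With the floor, consumers buy 7 units at 14, so CS = ½ · (21 - 14) · 7 = 24.5.
Change in consumer surplus = 24.5 - 50 = -25.5.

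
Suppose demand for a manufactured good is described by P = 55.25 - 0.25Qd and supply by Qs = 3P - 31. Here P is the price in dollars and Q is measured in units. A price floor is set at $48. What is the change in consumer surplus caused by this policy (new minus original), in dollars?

Rearranging demand gives Qd = 221 - 4P. Equilibrium: 221 - 4P = 3P - 31, so 252 = 7P and P* = 36, Q* = 77.
The floor of 48 is above the equilibrium price 36, so it binds.
At P = 48: Qd = 221 - 4·48 = 29 and Qs = 3·48 - 31 = 113.
Consumer surplus without the control is ½ · (55.25 - 36) · 77 = 741.125.
With the floor, consumers buy 29 units at 48, so CS = ½ · (55.25 - 48) · 29 = 105.125.
Change in consumer surplus = 105.125 - 741.125 = -636.

-636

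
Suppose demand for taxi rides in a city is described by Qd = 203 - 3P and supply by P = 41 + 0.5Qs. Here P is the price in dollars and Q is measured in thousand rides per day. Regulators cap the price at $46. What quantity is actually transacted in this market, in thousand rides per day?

10

Rearranging supply gives Qs = 2P - 82. In a free market, 203 - 3P = 2P - 82 gives the equilibrium P* = 57, Q* = 32.
The ceiling of 46 is below the equilibrium price 57, so it binds.
At P = 46: Qd = 203 - 3·46 = 65 and Qs = 2·46 - 82 = 10.
The quantity actually transacted is the short side, supply: 10.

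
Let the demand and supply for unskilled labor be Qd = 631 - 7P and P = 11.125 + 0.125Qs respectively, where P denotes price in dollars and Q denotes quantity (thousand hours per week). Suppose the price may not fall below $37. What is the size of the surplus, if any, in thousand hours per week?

0

Rearranging supply gives Qs = 8P - 89. In a free market, 631 - 7P = 8P - 89 gives the equilibrium P* = 48, Q* = 295.
The floor of 37 is below the equilibrium price 48, so it is not binding; the market clears at P* = 48, Q* = 295.
Since the control does not bind, there is no surplus.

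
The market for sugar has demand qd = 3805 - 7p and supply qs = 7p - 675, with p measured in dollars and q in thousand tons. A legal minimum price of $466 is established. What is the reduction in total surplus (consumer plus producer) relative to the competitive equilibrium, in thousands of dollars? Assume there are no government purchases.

In a free market, 3805 - 7p = 7p - 675 gives the equilibrium p* = 320, q* = 1565.
Since 466 > 320, the floor is binding.
At p = 466: qd = 3805 - 7·466 = 543 and qs = 7·466 - 675 = 2587.
Quantity traded falls to 543. At q = 543 the demand price is (3805 - 543)/7 = 466 and the supply price is (675 + 543)/7 = 174.
Deadweight loss = ½ · (466 - 174) · (1565 - 543) = ½ · 292 · 1022 = 149212.

149212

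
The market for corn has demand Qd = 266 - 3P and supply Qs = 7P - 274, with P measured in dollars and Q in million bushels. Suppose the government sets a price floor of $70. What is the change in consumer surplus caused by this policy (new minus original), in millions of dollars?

Equilibrium: 266 - 3P = 7P - 274, so 540 = 10P and P* = 54, Q* = 104.
The floor of 70 is above the equilibrium price 54, so it binds.
At P = 70: Qd = 266 - 3·70 = 56 and Qs = 7·70 - 274 = 216.
Consumer surplus without the control is ½ · (266/3 - 54) · 104 = 5408/3.
With the floor, consumers buy 56 units at 70, so CS = ½ · (266/3 - 70) · 56 = 1568/3.
Change in consumer surplus = 1568/3 - 5408/3 = -1280.

-1280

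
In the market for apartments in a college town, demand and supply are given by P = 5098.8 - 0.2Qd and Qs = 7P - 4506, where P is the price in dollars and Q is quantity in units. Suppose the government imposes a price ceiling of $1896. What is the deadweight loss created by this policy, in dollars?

3064454.4

Rearranging demand gives Qd = 25494 - 5P. Without the control the market clears where 25494 - 5P = 7P - 4506, i.e. P* = 2500 and Q* = 12994.
The ceiling of 1896 is below the equilibrium price 2500, so it binds.
At P = 1896: Qd = 25494 - 5·1896 = 16014 and Qs = 7·1896 - 4506 = 8766.
Quantity traded falls to 8766. At Q = 8766 the demand price is (25494 - 8766)/5 = 3345.6 and the supply price is (4506 + 8766)/7 = 1896.
Deadweight loss = ½ · (3345.6 - 1896) · (12994 - 8766) = ½ · 1449.6 · 4228 = 3064454.4.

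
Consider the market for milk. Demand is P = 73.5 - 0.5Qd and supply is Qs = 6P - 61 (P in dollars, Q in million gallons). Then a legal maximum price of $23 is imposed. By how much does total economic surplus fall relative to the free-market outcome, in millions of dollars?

Rearranging demand gives Qd = 147 - 2P. Equilibrium: 147 - 2P = 6P - 61, so 208 = 8P and P* = 26, Q* = 95.
The ceiling of 23 is below the equilibrium price 26, so it binds.
At P = 23: Qd = 147 - 2·23 = 101 and Qs = 6·23 - 61 = 77.
Quantity traded falls to 77. At Q = 77 the demand price is (147 - 77)/2 = 35 and the supply price is (61 + 77)/6 = 23.
Deadweight loss = ½ · (35 - 23) · (95 - 77) = ½ · 12 · 18 = 108.

108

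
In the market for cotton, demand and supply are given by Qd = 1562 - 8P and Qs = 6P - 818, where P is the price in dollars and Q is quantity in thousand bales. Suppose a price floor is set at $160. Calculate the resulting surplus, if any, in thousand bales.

0

Without the control the market clears where 1562 - 8P = 6P - 818, i.e. P* = 170 and Q* = 202.
The floor of 160 is below the equilibrium price 170, so it is not binding; the market clears at P* = 170, Q* = 202.
Since the control does not bind, there is no surplus.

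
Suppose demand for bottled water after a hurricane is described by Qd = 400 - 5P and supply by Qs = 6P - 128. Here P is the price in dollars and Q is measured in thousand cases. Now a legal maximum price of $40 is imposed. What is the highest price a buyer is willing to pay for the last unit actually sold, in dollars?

57.6

In a free market, 400 - 5P = 6P - 128 gives the equilibrium P* = 48, Q* = 160.
Since 40 < 48, the ceiling is binding.
At P = 40: Qd = 400 - 5·40 = 200 and Qs = 6·40 - 128 = 112.
Only 112 units reach the market. On the demand curve, the marginal buyer's willingness to pay at Q = 112 is (400 - 112)/5 = 57.6.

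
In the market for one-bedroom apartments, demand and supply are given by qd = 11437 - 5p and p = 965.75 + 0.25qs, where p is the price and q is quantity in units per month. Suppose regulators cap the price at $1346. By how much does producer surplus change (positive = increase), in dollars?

-789066

Rearranging supply gives qs = 4p - 3863. Without the control the market clears where 11437 - 5p = 4p - 3863, i.e. p* = 1700 and q* = 2937.
Since 1346 < 1700, the ceiling is binding.
At p = 1346: qd = 11437 - 5·1346 = 4707 and qs = 4·1346 - 3863 = 1521.
Producer surplus without the control is ½ · (1700 - 965.75) · 2937 = 1078246.125.
With the ceiling, producers sell 1521 units at 1346, so PS = ½ · (1346 - 965.75) · 1521 = 289180.125.
Change in producer surplus = 289180.125 - 1078246.125 = -789066.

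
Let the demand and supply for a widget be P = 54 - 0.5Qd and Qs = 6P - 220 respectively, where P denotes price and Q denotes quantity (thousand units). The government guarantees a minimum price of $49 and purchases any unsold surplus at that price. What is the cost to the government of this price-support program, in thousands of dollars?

3136

Rearranging demand gives Qd = 108 - 2P. Without the control the market clears where 108 - 2P = 6P - 220, i.e. P* = 41 and Q* = 26.
Because the floor (49) lies above the market-clearing price, it is binding.
At P = 49: Qd = 108 - 2·49 = 10 and Qs = 6·49 - 220 = 74.
Surplus = Qs - Qd = 64.
Government expenditure = surplus × support price = 64 × 49 = 3136.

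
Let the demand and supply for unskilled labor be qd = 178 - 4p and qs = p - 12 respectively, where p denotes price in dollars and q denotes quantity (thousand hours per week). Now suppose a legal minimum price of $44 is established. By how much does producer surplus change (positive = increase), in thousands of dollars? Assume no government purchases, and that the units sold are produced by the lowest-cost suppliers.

-276

Equilibrium: 178 - 4p = p - 12, so 190 = 5p and p* = 38, q* = 26.
Since 44 > 38, the floor is binding.
At p = 44: qd = 178 - 4·44 = 2 and qs = 44 - 12 = 32.
Producer surplus without the control is ½ · (38 - 12) · 26 = 338.
With the floor, 2 units are sold at 44. The supply price at q = 2 is 14, so PS = ½ · [(44 - 12) + (44 - 14)] · 2 = 62.
Change in producer surplus = 62 - 338 = -276.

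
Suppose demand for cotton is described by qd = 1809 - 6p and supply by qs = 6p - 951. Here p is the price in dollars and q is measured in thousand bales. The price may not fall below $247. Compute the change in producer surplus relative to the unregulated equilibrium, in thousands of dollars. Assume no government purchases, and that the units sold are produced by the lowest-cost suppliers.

4692

Without the control the market clears where 1809 - 6p = 6p - 951, i.e. p* = 230 and q* = 429.
Since 247 > 230, the floor is binding.
At p = 247: qd = 1809 - 6·247 = 327 and qs = 6·247 - 951 = 531.
Producer surplus without the control is ½ · (230 - 158.5) · 429 = 15336.75.
With the floor, 327 units are sold at 247. The supply price at q = 327 is 213, so PS = ½ · [(247 - 158.5) + (247 - 213)] · 327 = 20028.75.
Change in producer surplus = 20028.75 - 15336.75 = 4692.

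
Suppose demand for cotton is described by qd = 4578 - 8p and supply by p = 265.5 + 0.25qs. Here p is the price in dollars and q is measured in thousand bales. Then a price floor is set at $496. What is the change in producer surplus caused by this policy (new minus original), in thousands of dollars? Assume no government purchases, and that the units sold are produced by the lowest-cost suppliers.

10452

Rearranging supply gives qs = 4p - 1062. Without the control the market clears where 4578 - 8p = 4p - 1062, i.e. p* = 470 and q* = 818.
Since 496 > 470, the floor is binding.
At p = 496: qd = 4578 - 8·496 = 610 and qs = 4·496 - 1062 = 922.
Producer surplus without the control is ½ · (470 - 265.5) · 818 = 83640.5.
With the floor, 610 units are sold at 496. The supply price at q = 610 is 418, so PS = ½ · [(496 - 265.5) + (496 - 418)] · 610 = 94092.5.
Change in producer surplus = 94092.5 - 83640.5 = 10452.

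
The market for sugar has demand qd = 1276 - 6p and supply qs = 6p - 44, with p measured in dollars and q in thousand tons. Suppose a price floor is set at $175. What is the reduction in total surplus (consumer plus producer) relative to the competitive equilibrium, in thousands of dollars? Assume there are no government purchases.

25350

Without the control the market clears where 1276 - 6p = 6p - 44, i.e. p* = 110 and q* = 616.
The floor of 175 is above the equilibrium price 110, so it binds.
At p = 175: qd = 1276 - 6·175 = 226 and qs = 6·175 - 44 = 1006.
Quantity traded falls to 226. At q = 226 the demand price is (1276 - 226)/6 = 175 and the supply price is (44 + 226)/6 = 45.
Deadweight loss = ½ · (175 - 45) · (616 - 226) = ½ · 130 · 390 = 25350.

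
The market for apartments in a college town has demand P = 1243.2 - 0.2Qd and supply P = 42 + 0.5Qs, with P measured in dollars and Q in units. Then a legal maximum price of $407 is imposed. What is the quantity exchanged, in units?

730

Rearranging demand gives Qd = 6216 - 5P; rearranging supply gives Qs = 2P - 84. Equilibrium: 6216 - 5P = 2P - 84, so 6300 = 7P and P* = 900, Q* = 1716.
The ceiling of 407 is below the equilibrium price 900, so it binds.
At P = 407: Qd = 6216 - 5·407 = 4181 and Qs = 2·407 - 84 = 730.
The quantity actually transacted is the short side, supply: 730.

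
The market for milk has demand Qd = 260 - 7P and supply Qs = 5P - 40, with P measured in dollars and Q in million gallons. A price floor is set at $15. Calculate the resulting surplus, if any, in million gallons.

In a free market, 260 - 7P = 5P - 40 gives the equilibrium P* = 25, Q* = 85.
The floor of 15 is below the equilibrium price 25, so it is not binding; the market clears at P* = 25, Q* = 85.
Since the control does not bind, there is no surplus.

0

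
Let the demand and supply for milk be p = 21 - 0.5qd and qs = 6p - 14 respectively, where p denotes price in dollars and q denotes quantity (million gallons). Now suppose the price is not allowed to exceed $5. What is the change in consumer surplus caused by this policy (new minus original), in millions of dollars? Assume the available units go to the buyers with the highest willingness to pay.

Rearranging demand gives qd = 42 - 2p. In a free market, 42 - 2p = 6p - 14 gives the equilibrium p* = 7, q* = 28.
The ceiling of 5 is below the equilibrium price 7, so it binds.
At p = 5: qd = 42 - 2·5 = 32 and qs = 6·5 - 14 = 16.
Consumer surplus without the control is ½ · (21 - 7) · 28 = 196.
With the ceiling, 16 units are sold at 5 (assume they go to the highest-value buyers). The demand price at q = 16 is 13, so CS = ½ · [(21 - 5) + (13 - 5)] · 16 = 192.
Change in consumer surplus = 192 - 196 = -4.

-4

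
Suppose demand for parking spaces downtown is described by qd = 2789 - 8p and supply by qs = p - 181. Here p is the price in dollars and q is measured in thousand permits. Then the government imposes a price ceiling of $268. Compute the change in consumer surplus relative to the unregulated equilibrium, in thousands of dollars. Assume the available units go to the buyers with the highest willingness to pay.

5153.75

Setting quantity demanded equal to quantity supplied, 2789 - 8p = p - 181, gives p* = 330 and q* = 149.
The ceiling of 268 is below the equilibrium price 330, so it binds.
At p = 268: qd = 2789 - 8·268 = 645 and qs = 268 - 181 = 87.
Consumer surplus without the control is ½ · (348.625 - 330) · 149 = 1387.5625.
With the ceiling, 87 units are sold at 268 (assume they go to the highest-value buyers). The demand price at q = 87 is 337.75, so CS = ½ · [(348.625 - 268) + (337.75 - 268)] · 87 = 6541.3125.
Change in consumer surplus = 6541.3125 - 1387.5625 = 5153.75.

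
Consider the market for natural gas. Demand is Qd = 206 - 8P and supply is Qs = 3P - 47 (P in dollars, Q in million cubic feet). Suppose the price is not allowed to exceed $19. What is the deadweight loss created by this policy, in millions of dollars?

Equilibrium: 206 - 8P = 3P - 47, so 253 = 11P and P* = 23, Q* = 22.
Since 19 < 23, the ceiling is binding.
At P = 19: Qd = 206 - 8·19 = 54 and Qs = 3·19 - 47 = 10.
Quantity traded falls to 10. At Q = 10 the demand price is (206 - 10)/8 = 24.5 and the supply price is (47 + 10)/3 = 19.
Deadweight loss = ½ · (24.5 - 19) · (22 - 10) = ½ · 5.5 · 12 = 33.

33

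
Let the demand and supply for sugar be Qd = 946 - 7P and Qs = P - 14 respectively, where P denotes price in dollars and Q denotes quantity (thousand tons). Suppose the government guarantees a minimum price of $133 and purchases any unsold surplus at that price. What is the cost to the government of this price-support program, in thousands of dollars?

Setting quantity demanded equal to quantity supplied, 946 - 7P = P - 14, gives P* = 120 and Q* = 106.
Since 133 > 120, the floor is binding.
At P = 133: Qd = 946 - 7·133 = 15 and Qs = 133 - 14 = 119.
Surplus = Qs - Qd = 104.
Government expenditure = surplus × support price = 104 × 133 = 13832.

13832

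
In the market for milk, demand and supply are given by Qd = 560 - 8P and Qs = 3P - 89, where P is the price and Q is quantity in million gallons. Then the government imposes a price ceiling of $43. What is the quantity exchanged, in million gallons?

40

Equilibrium: 560 - 8P = 3P - 89, so 649 = 11P and P* = 59, Q* = 88.
The ceiling of 43 is below the equilibrium price 59, so it binds.
At P = 43: Qd = 560 - 8·43 = 216 and Qs = 3·43 - 89 = 40.
The quantity actually transacted is the short side, supply: 40.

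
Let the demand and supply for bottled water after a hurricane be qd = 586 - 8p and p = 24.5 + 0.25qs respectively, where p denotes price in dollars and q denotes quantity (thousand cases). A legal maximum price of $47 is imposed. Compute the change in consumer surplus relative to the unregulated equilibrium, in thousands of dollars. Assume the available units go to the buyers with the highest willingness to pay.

800

Rearranging supply gives qs = 4p - 98. Setting quantity demanded equal to quantity supplied, 586 - 8p = 4p - 98, gives p* = 57 and q* = 130.
Because the ceiling (47) lies below the market-clearing price, it is binding.
At p = 47: qd = 586 - 8·47 = 210 and qs = 4·47 - 98 = 90.
Consumer surplus without the control is ½ · (73.25 - 57) · 130 = 1056.25.
With the ceiling, 90 units are sold at 47 (assume they go to the highest-value buyers). The demand price at q = 90 is 62, so CS = ½ · [(73.25 - 47) + (62 - 47)] · 90 = 1856.25.
Change in consumer surplus = 1856.25 - 1056.25 = 800.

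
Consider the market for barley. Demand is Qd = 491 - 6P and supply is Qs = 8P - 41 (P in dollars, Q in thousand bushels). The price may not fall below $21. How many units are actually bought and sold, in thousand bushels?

263

Equilibrium: 491 - 6P = 8P - 41, so 532 = 14P and P* = 38, Q* = 263.
The floor of 21 is below the equilibrium price 38, so it is not binding; the market clears at P* = 38, Q* = 263.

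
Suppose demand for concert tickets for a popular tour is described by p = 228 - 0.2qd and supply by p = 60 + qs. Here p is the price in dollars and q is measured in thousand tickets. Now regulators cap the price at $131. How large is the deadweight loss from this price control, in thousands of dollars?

Rearranging demand gives qd = 1140 - 5p; rearranging supply gives qs = p - 60. Without the control the market clears where 1140 - 5p = p - 60, i.e. p* = 200 and q* = 140.
Because the ceiling (131) lies below the market-clearing price, it is binding.
At p = 131: qd = 1140 - 5·131 = 485 and qs = 131 - 60 = 71.
Quantity traded falls to 71. At q = 71 the demand price is (1140 - 71)/5 = 213.8 and the supply price is 60 + 71 = 131.
Deadweight loss = ½ · (213.8 - 131) · (140 - 71) = ½ · 82.8 · 69 = 2856.6.

2856.6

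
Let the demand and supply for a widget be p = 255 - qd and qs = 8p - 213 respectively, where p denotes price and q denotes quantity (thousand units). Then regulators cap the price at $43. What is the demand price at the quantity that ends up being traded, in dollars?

124

Rearranging demand gives qd = 255 - p. In a free market, 255 - p = 8p - 213 gives the equilibrium p* = 52, q* = 203.
The ceiling of 43 is below the equilibrium price 52, so it binds.
At p = 43: qd = 255 - 43 = 212 and qs = 8·43 - 213 = 131.
Only 131 units reach the market. On the demand curve, the marginal buyer's willingness to pay at q = 131 is (255 - 131) = 124.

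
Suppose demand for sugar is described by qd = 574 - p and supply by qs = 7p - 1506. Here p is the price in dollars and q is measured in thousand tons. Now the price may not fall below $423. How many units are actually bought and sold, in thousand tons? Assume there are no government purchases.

151

Without the control the market clears where 574 - p = 7p - 1506, i.e. p* = 260 and q* = 314.
Since 423 > 260, the floor is binding.
At p = 423: qd = 574 - 423 = 151 and qs = 7·423 - 1506 = 1455.
The quantity actually transacted is the short side, demand: 151.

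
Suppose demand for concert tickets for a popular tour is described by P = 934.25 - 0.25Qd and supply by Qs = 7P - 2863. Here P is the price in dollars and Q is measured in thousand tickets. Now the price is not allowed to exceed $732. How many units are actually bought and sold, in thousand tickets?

Rearranging demand gives Qd = 3737 - 4P. Without the control the market clears where 3737 - 4P = 7P - 2863, i.e. P* = 600 and Q* = 1337.
The ceiling of 732 is above the equilibrium price 600, so it is not binding; the market clears at P* = 600, Q* = 1337.

1337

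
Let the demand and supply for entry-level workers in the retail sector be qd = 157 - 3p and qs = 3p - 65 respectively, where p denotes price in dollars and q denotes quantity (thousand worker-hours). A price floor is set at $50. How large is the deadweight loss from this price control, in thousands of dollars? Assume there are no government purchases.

Without the control the market clears where 157 - 3p = 3p - 65, i.e. p* = 37 and q* = 46.
The floor of 50 is above the equilibrium price 37, so it binds.
At p = 50: qd = 157 - 3·50 = 7 and qs = 3·50 - 65 = 85.
Quantity traded falls to 7. At q = 7 the demand price is (157 - 7)/3 = 50 and the supply price is (65 + 7)/3 = 24.
Deadweight loss = ½ · (50 - 24) · (46 - 7) = ½ · 26 · 39 = 507.

507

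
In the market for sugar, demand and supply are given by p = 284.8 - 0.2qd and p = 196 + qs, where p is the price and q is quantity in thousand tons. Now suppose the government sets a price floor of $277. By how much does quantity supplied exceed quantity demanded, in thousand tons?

Rearranging demand gives qd = 1424 - 5p; rearranging supply gives qs = p - 196. In a free market, 1424 - 5p = p - 196 gives the equilibrium p* = 270, q* = 74.
The floor of 277 is above the equilibrium price 270, so it binds.
At p = 277: qd = 1424 - 5·277 = 39 and qs = 277 - 196 = 81.
Surplus = qs - qd = 81 - 39 = 42.

42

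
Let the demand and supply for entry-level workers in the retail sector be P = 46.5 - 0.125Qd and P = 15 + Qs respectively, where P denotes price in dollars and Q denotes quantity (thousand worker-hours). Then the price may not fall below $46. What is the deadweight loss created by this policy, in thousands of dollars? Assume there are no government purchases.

324

Rearranging demand gives Qd = 372 - 8P; rearranging supply gives Qs = P - 15. Setting quantity demanded equal to quantity supplied, 372 - 8P = P - 15, gives P* = 43 and Q* = 28.
The floor of 46 is above the equilibrium price 43, so it binds.
At P = 46: Qd = 372 - 8·46 = 4 and Qs = 46 - 15 = 31.
Quantity traded falls to 4. At Q = 4 the demand price is (372 - 4)/8 = 46 and the supply price is 15 + 4 = 19.
Deadweight loss = ½ · (46 - 19) · (28 - 4) = ½ · 27 · 24 = 324.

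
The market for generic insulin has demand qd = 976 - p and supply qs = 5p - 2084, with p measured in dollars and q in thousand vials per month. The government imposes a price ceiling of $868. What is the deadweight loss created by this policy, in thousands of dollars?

0

Without the control the market clears where 976 - p = 5p - 2084, i.e. p* = 510 and q* = 466.
The ceiling of 868 is above the equilibrium price 510, so it is not binding; the market clears at p* = 510, q* = 466.
Since the control does not bind, no trades are prevented and deadweight loss is zero.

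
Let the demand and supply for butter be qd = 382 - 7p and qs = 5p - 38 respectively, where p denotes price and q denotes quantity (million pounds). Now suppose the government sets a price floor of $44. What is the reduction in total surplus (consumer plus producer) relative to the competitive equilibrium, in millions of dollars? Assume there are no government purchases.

In a free market, 382 - 7p = 5p - 38 gives the equilibrium p* = 35, q* = 137.
Because the floor (44) lies above the market-clearing price, it is binding.
At p = 44: qd = 382 - 7·44 = 74 and qs = 5·44 - 38 = 182.
Quantity traded falls to 74. At q = 74 the demand price is (382 - 74)/7 = 44 and the supply price is (38 + 74)/5 = 22.4.
Deadweight loss = ½ · (44 - 22.4) · (137 - 74) = ½ · 21.6 · 63 = 680.4.

680.4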